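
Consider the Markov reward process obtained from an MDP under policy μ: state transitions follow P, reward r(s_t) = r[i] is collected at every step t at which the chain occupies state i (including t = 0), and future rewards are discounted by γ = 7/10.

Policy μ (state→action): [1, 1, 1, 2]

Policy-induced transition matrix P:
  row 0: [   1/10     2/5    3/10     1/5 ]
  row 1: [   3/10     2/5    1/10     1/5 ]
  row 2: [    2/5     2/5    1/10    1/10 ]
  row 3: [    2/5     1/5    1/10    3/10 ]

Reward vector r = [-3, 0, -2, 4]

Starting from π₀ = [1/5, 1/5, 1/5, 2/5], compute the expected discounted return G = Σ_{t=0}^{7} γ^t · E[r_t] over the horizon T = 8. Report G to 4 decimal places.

G = -0.1234

t=0: π = [0.2000, 0.2000, 0.2000, 0.4000], E[r] = 0.6000, γ^t·E[r] = 0.600000, running G = 0.600000
t=1: π = [0.3200, 0.3200, 0.1400, 0.2200], E[r] = -0.3600, γ^t·E[r] = -0.252000, running G = 0.348000
t=2: π = [0.2720, 0.3560, 0.1640, 0.2080], E[r] = -0.3120, γ^t·E[r] = -0.152880, running G = 0.195120
t=3: π = [0.2828, 0.3584, 0.1544, 0.2044], E[r] = -0.3396, γ^t·E[r] = -0.116483, running G = 0.078637
t=4: π = [0.2793, 0.3591, 0.1566, 0.2050], E[r] = -0.3311, γ^t·E[r] = -0.079492, running G = -0.000855
t=5: π = [0.2803, 0.3590, 0.1559, 0.2048], E[r] = -0.3332, γ^t·E[r] = -0.056006, running G = -0.056861
t=6: π = [0.2800, 0.3590, 0.1561, 0.2049], E[r] = -0.3326, γ^t·E[r] = -0.039126, running G = -0.095986
t=7: π = [0.2801, 0.3590, 0.1560, 0.2049], E[r] = -0.3327, γ^t·E[r] = -0.027403, running G = -0.123390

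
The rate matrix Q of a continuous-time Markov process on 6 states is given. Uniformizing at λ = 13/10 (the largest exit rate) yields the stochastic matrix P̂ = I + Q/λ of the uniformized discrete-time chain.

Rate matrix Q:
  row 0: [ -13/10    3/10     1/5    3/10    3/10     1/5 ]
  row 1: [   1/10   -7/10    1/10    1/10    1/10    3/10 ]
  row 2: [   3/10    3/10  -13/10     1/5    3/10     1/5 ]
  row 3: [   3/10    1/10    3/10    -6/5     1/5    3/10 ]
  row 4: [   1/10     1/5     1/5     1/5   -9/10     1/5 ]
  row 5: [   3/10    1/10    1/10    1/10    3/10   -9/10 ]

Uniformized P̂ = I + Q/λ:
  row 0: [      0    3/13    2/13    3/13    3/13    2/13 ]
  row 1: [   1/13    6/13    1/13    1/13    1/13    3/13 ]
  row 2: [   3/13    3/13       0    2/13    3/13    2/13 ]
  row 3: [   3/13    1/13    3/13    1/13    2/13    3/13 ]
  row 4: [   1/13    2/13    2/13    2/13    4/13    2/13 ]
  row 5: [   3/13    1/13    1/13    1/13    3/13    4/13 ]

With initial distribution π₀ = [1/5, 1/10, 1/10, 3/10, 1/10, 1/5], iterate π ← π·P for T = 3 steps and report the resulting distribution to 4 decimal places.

π = [0.1353, 0.2096, 0.1146, 0.1231, 0.2061, 0.2114]

t=0: π = [0.2000, 0.1000, 0.1000, 0.3000, 0.1000, 0.2000]
t=1: π = [0.1538, 0.1692, 0.1385, 0.1231, 0.2000, 0.2154]
t=2: π = [0.1385, 0.2024, 0.1124, 0.1266, 0.2107, 0.2095]
t=3: π = [0.1353, 0.2096, 0.1146, 0.1231, 0.2061, 0.2114]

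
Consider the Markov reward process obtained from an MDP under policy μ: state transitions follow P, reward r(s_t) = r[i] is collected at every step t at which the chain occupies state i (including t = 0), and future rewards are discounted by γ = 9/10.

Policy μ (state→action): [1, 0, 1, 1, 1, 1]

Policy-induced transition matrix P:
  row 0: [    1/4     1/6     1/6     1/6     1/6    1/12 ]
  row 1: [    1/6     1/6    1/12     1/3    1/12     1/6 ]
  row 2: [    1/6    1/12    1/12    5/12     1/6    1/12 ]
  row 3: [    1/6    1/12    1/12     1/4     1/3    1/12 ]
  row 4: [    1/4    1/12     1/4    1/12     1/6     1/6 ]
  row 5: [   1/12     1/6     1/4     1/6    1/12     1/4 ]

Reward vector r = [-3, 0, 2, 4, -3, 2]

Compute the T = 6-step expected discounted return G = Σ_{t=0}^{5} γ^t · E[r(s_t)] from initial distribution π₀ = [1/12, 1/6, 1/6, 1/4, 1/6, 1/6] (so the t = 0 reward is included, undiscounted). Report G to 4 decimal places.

t=0: π = [0.0833, 0.1667, 0.1667, 0.2500, 0.1667, 0.1667], E[r] = 0.9167, γ^t·E[r] = 0.916667, running G = 0.916667
t=1: π = [0.1736, 0.1181, 0.1458, 0.2431, 0.1806, 0.1389], E[r] = 0.4792, γ^t·E[r] = 0.431250, running G = 1.347917
t=2: π = [0.1846, 0.1192, 0.1510, 0.2280, 0.1858, 0.1314], E[r] = 0.3657, γ^t·E[r] = 0.296250, running G = 1.644167
t=3: π = [0.1866, 0.1196, 0.1516, 0.2278, 0.1838, 0.1306], E[r] = 0.3646, γ^t·E[r] = 0.265781, running G = 1.909948
t=4: π = [0.1866, 0.1197, 0.1513, 0.2282, 0.1838, 0.1304], E[r] = 0.3647, γ^t·E[r] = 0.239293, running G = 2.149241
t=5: π = [0.1867, 0.1197, 0.1512, 0.2281, 0.1838, 0.1304], E[r] = 0.3642, γ^t·E[r] = 0.215071, running G = 2.364312

G = 2.3643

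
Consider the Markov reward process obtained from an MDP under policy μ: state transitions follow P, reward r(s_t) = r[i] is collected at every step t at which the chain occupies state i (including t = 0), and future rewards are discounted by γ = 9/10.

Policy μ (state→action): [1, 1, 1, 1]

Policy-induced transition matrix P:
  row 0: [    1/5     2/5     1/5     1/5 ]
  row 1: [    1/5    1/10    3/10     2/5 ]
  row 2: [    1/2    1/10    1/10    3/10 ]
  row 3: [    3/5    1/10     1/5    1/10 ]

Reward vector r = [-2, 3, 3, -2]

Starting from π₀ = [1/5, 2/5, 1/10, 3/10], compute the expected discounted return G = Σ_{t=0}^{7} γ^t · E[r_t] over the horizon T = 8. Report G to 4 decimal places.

G = 0.5712

t=0: π = [0.2000, 0.4000, 0.1000, 0.3000], E[r] = 0.5000, γ^t·E[r] = 0.500000, running G = 0.500000
t=1: π = [0.3500, 0.1600, 0.2300, 0.2600], E[r] = -0.0500, γ^t·E[r] = -0.045000, running G = 0.455000
t=2: π = [0.3730, 0.2050, 0.1930, 0.2290], E[r] = -0.0100, γ^t·E[r] = -0.008100, running G = 0.446900
t=3: π = [0.3495, 0.2119, 0.2012, 0.2374], E[r] = 0.0655, γ^t·E[r] = 0.047750, running G = 0.494650
t=4: π = [0.3553, 0.2049, 0.2011, 0.2388], E[r] = 0.0296, γ^t·E[r] = 0.019421, running G = 0.514070
t=5: π = [0.3558, 0.2066, 0.2004, 0.2372], E[r] = 0.0349, γ^t·E[r] = 0.020590, running G = 0.534660
t=6: π = [0.3550, 0.2067, 0.2006, 0.2376], E[r] = 0.0368, γ^t·E[r] = 0.019582, running G = 0.554242
t=7: π = [0.3552, 0.2065, 0.2006, 0.2376], E[r] = 0.0356, γ^t·E[r] = 0.017005, running G = 0.571247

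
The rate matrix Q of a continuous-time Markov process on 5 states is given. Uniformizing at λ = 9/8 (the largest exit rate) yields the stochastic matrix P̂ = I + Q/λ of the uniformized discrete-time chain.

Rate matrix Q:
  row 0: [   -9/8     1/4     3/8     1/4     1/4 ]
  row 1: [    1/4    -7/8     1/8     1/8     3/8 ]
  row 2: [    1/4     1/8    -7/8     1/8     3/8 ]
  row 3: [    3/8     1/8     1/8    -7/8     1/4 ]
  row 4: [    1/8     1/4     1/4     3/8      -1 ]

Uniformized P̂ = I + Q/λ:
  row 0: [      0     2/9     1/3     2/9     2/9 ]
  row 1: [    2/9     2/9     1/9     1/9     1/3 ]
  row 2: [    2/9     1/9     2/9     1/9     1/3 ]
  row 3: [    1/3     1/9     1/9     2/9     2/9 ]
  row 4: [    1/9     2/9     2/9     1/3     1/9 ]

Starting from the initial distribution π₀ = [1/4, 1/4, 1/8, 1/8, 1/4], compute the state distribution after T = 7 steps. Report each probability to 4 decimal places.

π = [0.1790, 0.1771, 0.1995, 0.2068, 0.2376]

t=0: π = [0.2500, 0.2500, 0.1250, 0.1250, 0.2500]
t=1: π = [0.1528, 0.1944, 0.2083, 0.2083, 0.2361]
t=2: π = [0.1852, 0.1759, 0.1944, 0.2037, 0.2407]
t=3: π = [0.1770, 0.1780, 0.2006, 0.2078, 0.2366]
t=4: π = [0.1797, 0.1768, 0.1990, 0.2064, 0.2380]
t=5: π = [0.1788, 0.1772, 0.1996, 0.2069, 0.2375]
t=6: π = [0.1791, 0.1771, 0.1994, 0.2068, 0.2377]
t=7: π = [0.1790, 0.1771, 0.1995, 0.2068, 0.2376]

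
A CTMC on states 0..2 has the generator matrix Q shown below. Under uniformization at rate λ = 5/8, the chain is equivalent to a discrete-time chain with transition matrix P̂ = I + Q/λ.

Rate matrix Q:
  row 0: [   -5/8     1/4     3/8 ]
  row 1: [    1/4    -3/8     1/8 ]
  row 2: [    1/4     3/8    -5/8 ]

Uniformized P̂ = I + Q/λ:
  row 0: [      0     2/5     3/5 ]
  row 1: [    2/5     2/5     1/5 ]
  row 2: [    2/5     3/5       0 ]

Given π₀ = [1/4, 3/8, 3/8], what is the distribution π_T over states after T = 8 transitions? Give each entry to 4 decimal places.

π = [0.2857, 0.4524, 0.2620]

t=0: π = [0.2500, 0.3750, 0.3750]
t=1: π = [0.3000, 0.4750, 0.2250]
t=2: π = [0.2800, 0.4450, 0.2750]
t=3: π = [0.2880, 0.4550, 0.2570]
t=4: π = [0.2848, 0.4514, 0.2638]
t=5: π = [0.2861, 0.4528, 0.2612]
t=6: π = [0.2856, 0.4522, 0.2622]
t=7: π = [0.2858, 0.4524, 0.2618]
t=8: π = [0.2857, 0.4524, 0.2620]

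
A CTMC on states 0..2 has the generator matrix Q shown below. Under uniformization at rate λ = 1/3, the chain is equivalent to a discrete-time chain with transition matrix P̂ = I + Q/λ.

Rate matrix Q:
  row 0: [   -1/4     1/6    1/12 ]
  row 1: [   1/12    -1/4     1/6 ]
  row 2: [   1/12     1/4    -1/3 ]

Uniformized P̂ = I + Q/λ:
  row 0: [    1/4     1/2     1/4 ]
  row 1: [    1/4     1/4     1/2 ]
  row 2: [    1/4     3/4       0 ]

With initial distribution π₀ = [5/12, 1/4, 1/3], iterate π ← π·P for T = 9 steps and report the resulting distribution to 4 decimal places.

π = [0.2500, 0.4586, 0.2914]

t=0: π = [0.4167, 0.2500, 0.3333]
t=1: π = [0.2500, 0.5208, 0.2292]
t=2: π = [0.2500, 0.4271, 0.3229]
t=3: π = [0.2500, 0.4740, 0.2760]
t=4: π = [0.2500, 0.4505, 0.2995]
t=5: π = [0.2500, 0.4622, 0.2878]
t=6: π = [0.2500, 0.4564, 0.2936]
t=7: π = [0.2500, 0.4593, 0.2907]
t=8: π = [0.2500, 0.4578, 0.2922]
t=9: π = [0.2500, 0.4586, 0.2914]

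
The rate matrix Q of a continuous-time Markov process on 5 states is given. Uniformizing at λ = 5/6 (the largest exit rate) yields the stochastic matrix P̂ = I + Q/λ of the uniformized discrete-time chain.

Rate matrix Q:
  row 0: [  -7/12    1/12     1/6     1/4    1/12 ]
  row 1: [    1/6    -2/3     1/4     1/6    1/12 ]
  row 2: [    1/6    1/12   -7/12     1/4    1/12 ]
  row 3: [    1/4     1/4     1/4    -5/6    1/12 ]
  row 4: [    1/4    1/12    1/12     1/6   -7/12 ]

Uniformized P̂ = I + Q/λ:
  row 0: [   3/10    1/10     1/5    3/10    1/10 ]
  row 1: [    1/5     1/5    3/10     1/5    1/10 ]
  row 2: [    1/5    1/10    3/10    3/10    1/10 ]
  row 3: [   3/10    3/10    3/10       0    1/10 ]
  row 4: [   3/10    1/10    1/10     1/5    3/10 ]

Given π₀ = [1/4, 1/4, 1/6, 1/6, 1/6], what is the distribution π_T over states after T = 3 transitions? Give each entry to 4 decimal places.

t=0: π = [0.2500, 0.2500, 0.1667, 0.1667, 0.1667]
t=1: π = [0.2583, 0.1583, 0.2417, 0.2083, 0.1333]
t=2: π = [0.2600, 0.1575, 0.2475, 0.2083, 0.1267]
t=3: π = [0.2595, 0.1574, 0.2487, 0.2091, 0.1253]

π = [0.2595, 0.1574, 0.2487, 0.2091, 0.1253]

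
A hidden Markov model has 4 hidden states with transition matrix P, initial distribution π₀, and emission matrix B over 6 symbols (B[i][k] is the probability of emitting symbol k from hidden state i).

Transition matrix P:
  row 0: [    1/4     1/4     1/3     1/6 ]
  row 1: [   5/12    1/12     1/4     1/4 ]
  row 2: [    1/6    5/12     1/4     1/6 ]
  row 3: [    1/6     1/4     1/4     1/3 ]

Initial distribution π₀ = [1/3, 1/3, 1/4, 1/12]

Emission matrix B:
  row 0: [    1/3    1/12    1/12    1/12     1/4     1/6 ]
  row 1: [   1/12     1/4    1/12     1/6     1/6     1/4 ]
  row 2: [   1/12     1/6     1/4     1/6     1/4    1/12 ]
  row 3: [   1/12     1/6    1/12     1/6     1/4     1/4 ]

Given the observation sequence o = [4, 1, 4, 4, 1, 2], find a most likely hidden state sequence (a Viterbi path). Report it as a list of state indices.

t=0: δ = [8.333e-02, 5.556e-02, 6.250e-02, 2.083e-02]  (obs o_0=4)
t=1: δ = [1.929e-03, 6.510e-03, 4.630e-03, 2.315e-03]  ψ = [1, 2, 0, 0]  (obs o_1=1)
t=2: δ = [6.782e-04, 3.215e-04, 4.069e-04, 4.069e-04]  ψ = [1, 2, 1, 1]  (obs o_2=4)
t=3: δ = [4.239e-05, 2.826e-05, 5.651e-05, 3.391e-05]  ψ = [0, 0, 0, 3]  (obs o_3=4)
t=4: δ = [9.811e-07, 5.887e-06, 2.355e-06, 1.884e-06]  ψ = [1, 2, 0, 3]  (obs o_4=1)
t=5: δ = [2.044e-07, 8.176e-08, 3.679e-07, 1.226e-07]  ψ = [1, 2, 1, 1]  (obs o_5=2)
backtrack: best end state = 2; path = [2, 1, 0, 2, 1, 2]

path = [2, 1, 0, 2, 1, 2]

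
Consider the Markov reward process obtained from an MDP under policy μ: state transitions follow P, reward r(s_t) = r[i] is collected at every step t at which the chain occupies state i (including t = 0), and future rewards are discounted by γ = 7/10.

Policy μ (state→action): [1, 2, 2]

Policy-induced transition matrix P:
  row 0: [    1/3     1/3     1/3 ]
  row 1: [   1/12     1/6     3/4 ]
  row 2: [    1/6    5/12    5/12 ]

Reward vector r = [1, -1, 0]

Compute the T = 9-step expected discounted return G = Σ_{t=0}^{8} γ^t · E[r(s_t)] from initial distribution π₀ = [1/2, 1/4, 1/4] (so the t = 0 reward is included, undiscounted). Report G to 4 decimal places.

t=0: π = [0.5000, 0.2500, 0.2500], E[r] = 0.2500, γ^t·E[r] = 0.250000, running G = 0.250000
t=1: π = [0.2292, 0.3125, 0.4583], E[r] = -0.0833, γ^t·E[r] = -0.058333, running G = 0.191667
t=2: π = [0.1788, 0.3194, 0.5017], E[r] = -0.1406, γ^t·E[r] = -0.068906, running G = 0.122760
t=3: π = [0.1698, 0.3219, 0.5082], E[r] = -0.1521, γ^t·E[r] = -0.052155, running G = 0.070606
t=4: π = [0.1681, 0.3220, 0.5098], E[r] = -0.1539, γ^t·E[r] = -0.036948, running G = 0.033657
t=5: π = [0.1679, 0.3221, 0.5100], E[r] = -0.1543, γ^t·E[r] = -0.025931, running G = 0.007726
t=6: π = [0.1678, 0.3221, 0.5101], E[r] = -0.1543, γ^t·E[r] = -0.018159, running G = -0.010433
t=7: π = [0.1678, 0.3221, 0.5101], E[r] = -0.1544, γ^t·E[r] = -0.012712, running G = -0.023145
t=8: π = [0.1678, 0.3221, 0.5101], E[r] = -0.1544, γ^t·E[r] = -0.008899, running G = -0.032043

G = -0.0320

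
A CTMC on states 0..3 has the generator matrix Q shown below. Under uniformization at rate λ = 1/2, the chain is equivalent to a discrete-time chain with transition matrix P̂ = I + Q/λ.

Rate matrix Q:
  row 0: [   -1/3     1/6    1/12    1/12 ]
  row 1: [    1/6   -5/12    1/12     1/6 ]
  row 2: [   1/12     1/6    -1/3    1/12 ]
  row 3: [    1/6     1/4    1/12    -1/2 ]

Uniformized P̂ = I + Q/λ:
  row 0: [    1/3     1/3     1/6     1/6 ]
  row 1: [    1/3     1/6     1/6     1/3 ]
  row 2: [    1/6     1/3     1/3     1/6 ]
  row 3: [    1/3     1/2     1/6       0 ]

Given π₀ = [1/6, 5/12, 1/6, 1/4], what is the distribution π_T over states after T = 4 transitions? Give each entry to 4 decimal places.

π = [0.3000, 0.3128, 0.2000, 0.1872]

t=0: π = [0.1667, 0.4167, 0.1667, 0.2500]
t=1: π = [0.3056, 0.3056, 0.1944, 0.1944]
t=2: π = [0.3009, 0.3148, 0.1991, 0.1852]
t=3: π = [0.3002, 0.3117, 0.1998, 0.1883]
t=4: π = [0.3000, 0.3128, 0.2000, 0.1872]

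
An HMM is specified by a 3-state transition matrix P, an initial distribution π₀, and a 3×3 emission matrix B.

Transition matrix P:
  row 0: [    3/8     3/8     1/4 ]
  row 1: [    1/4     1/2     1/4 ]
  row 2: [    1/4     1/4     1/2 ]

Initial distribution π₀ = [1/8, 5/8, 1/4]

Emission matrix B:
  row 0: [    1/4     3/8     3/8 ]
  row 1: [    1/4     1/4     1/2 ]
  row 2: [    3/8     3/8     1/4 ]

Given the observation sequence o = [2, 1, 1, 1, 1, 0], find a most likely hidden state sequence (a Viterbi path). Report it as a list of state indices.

path = [1, 2, 2, 2, 2, 2]

t=0: δ = [4.688e-02, 3.125e-01, 6.250e-02]  (obs o_0=2)
t=1: δ = [2.930e-02, 3.906e-02, 2.930e-02]  ψ = [1, 1, 1]  (obs o_1=1)
t=2: δ = [4.120e-03, 4.883e-03, 5.493e-03]  ψ = [0, 1, 2]  (obs o_2=1)
t=3: δ = [5.794e-04, 6.104e-04, 1.030e-03]  ψ = [0, 1, 2]  (obs o_3=1)
t=4: δ = [9.656e-05, 7.629e-05, 1.931e-04]  ψ = [2, 1, 2]  (obs o_4=1)
t=5: δ = [1.207e-05, 1.207e-05, 3.621e-05]  ψ = [2, 2, 2]  (obs o_5=0)
backtrack: best end state = 2; path = [1, 2, 2, 2, 2, 2]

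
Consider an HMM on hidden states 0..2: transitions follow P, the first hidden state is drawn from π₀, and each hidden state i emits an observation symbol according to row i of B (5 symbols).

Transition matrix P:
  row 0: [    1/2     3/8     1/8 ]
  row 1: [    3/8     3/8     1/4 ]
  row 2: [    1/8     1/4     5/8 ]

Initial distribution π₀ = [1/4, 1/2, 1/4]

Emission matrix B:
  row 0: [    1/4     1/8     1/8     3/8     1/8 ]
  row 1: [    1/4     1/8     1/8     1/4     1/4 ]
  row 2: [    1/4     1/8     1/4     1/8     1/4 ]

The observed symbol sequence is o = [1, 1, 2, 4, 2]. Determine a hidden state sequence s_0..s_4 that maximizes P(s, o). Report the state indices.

path = [2, 2, 2, 2, 2]

t=0: δ = [3.125e-02, 6.250e-02, 3.125e-02]  (obs o_0=1)
t=1: δ = [2.930e-03, 2.930e-03, 2.441e-03]  ψ = [1, 1, 2]  (obs o_1=1)
t=2: δ = [1.831e-04, 1.373e-04, 3.815e-04]  ψ = [0, 0, 2]  (obs o_2=2)
t=3: δ = [1.144e-05, 2.384e-05, 5.960e-05]  ψ = [0, 2, 2]  (obs o_3=4)
t=4: δ = [1.118e-06, 1.863e-06, 9.313e-06]  ψ = [1, 2, 2]  (obs o_4=2)
backtrack: best end state = 2; path = [2, 2, 2, 2, 2]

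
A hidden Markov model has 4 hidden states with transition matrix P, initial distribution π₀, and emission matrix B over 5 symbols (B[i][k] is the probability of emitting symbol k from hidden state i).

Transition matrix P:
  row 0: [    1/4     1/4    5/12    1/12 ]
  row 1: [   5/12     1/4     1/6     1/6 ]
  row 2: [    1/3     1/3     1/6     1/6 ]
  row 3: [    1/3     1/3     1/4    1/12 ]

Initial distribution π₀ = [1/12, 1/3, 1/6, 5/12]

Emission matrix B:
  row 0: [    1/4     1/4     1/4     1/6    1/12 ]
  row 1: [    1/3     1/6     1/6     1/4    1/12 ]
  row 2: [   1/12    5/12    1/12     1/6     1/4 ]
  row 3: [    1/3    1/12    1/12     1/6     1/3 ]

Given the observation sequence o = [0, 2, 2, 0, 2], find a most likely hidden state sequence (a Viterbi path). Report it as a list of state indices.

path = [3, 1, 0, 1, 0]

t=0: δ = [2.083e-02, 1.111e-01, 1.389e-02, 1.389e-01]  (obs o_0=0)
t=1: δ = [1.157e-02, 7.716e-03, 2.894e-03, 1.543e-03]  ψ = [1, 3, 3, 1]  (obs o_1=2)
t=2: δ = [8.038e-04, 4.823e-04, 4.019e-04, 1.072e-04]  ψ = [1, 0, 0, 1]  (obs o_2=2)
t=3: δ = [5.023e-05, 6.698e-05, 2.791e-05, 2.679e-05]  ψ = [0, 0, 0, 1]  (obs o_3=0)
t=4: δ = [6.977e-06, 2.791e-06, 1.744e-06, 9.303e-07]  ψ = [1, 1, 0, 1]  (obs o_4=2)
backtrack: best end state = 0; path = [3, 1, 0, 1, 0]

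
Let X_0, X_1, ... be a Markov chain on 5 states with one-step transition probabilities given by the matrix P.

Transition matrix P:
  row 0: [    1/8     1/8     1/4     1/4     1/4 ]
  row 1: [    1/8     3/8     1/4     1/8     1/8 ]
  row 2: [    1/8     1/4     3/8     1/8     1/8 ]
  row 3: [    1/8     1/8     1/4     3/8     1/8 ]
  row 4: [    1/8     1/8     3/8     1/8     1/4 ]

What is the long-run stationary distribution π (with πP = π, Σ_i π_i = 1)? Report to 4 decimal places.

Balance equations π_j = Σ_i π_i·P[i][j]:
  π_0 = 1/8·π_0 + 1/8·π_1 + 1/8·π_2 + 1/8·π_3 + 1/8·π_4
  π_1 = 1/8·π_0 + 3/8·π_1 + 1/4·π_2 + 1/8·π_3 + 1/8·π_4
  π_2 = 1/4·π_0 + 1/4·π_1 + 3/8·π_2 + 1/4·π_3 + 3/8·π_4
  π_3 = 1/4·π_0 + 1/8·π_1 + 1/8·π_2 + 3/8·π_3 + 1/8·π_4
  normalize: π_0 + π_1 + π_2 + π_3 + π_4 = 1
Solving the linear system gives exactly π = [1/8, 171/784, 121/392, 3/16, 9/56].

π = [0.1250, 0.2181, 0.3087, 0.1875, 0.1607]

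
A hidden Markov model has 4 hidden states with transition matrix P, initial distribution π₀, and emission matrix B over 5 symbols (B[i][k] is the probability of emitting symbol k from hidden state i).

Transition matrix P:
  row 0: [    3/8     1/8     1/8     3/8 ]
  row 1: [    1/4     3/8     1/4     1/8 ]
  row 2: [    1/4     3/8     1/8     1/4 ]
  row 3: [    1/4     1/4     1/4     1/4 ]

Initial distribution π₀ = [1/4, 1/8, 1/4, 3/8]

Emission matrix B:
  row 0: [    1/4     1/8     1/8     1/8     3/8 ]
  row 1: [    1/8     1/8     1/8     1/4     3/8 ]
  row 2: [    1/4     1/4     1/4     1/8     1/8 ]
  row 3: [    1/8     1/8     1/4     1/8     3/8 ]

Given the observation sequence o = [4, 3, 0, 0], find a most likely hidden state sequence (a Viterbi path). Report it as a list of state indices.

path = [3, 1, 0, 0]

t=0: δ = [9.375e-02, 4.688e-02, 3.125e-02, 1.406e-01]  (obs o_0=4)
t=1: δ = [4.395e-03, 8.789e-03, 4.395e-03, 4.395e-03]  ψ = [0, 3, 3, 0]  (obs o_1=3)
t=2: δ = [5.493e-04, 4.120e-04, 5.493e-04, 2.060e-04]  ψ = [1, 1, 1, 0]  (obs o_2=0)
t=3: δ = [5.150e-05, 2.575e-05, 2.575e-05, 2.575e-05]  ψ = [0, 2, 1, 0]  (obs o_3=0)
backtrack: best end state = 0; path = [3, 1, 0, 0]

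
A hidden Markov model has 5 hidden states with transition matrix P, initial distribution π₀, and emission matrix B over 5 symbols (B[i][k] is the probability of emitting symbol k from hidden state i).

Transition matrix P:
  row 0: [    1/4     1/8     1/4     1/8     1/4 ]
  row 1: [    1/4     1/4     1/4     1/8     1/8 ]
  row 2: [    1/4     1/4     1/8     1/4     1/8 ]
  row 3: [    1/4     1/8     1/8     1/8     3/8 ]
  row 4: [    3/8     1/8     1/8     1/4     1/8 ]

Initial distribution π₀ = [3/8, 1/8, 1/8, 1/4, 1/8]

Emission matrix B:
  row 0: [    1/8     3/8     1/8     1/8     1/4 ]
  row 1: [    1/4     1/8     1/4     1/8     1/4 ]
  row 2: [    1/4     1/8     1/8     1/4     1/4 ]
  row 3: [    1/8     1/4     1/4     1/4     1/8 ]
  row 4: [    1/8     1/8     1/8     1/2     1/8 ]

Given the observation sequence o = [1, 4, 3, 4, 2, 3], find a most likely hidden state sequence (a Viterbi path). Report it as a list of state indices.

path = [0, 0, 4, 0, 3, 4]

t=0: δ = [1.406e-01, 1.562e-02, 1.562e-02, 6.250e-02, 1.562e-02]  (obs o_0=1)
t=1: δ = [8.789e-03, 4.395e-03, 8.789e-03, 2.197e-03, 4.395e-03]  ψ = [0, 0, 0, 0, 0]  (obs o_1=4)
t=2: δ = [2.747e-04, 2.747e-04, 5.493e-04, 5.493e-04, 1.099e-03]  ψ = [0, 2, 0, 2, 0]  (obs o_2=3)
t=3: δ = [1.030e-04, 3.433e-05, 3.433e-05, 3.433e-05, 2.575e-05]  ψ = [4, 2, 4, 4, 3]  (obs o_3=4)
t=4: δ = [3.219e-06, 3.219e-06, 3.219e-06, 3.219e-06, 3.219e-06]  ψ = [0, 0, 0, 0, 0]  (obs o_4=2)
t=5: δ = [1.509e-07, 1.006e-07, 2.012e-07, 2.012e-07, 6.035e-07]  ψ = [4, 1, 0, 2, 3]  (obs o_5=3)
backtrack: best end state = 4; path = [0, 0, 4, 0, 3, 4]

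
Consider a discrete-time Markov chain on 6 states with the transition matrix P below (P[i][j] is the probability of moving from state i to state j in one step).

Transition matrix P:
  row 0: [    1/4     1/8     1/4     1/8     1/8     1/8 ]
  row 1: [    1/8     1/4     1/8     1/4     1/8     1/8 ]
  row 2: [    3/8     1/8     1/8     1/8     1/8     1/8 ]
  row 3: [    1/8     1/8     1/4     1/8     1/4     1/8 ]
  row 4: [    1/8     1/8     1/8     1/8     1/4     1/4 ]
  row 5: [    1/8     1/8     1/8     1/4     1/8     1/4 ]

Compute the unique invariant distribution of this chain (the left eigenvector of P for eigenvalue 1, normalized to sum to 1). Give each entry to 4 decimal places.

π = [0.1912, 0.1429, 0.1694, 0.1637, 0.1662, 0.1666]

Balance equations π_j = Σ_i π_i·P[i][j]:
  π_0 = 1/4·π_0 + 1/8·π_1 + 3/8·π_2 + 1/8·π_3 + 1/8·π_4 + 1/8·π_5
  π_1 = 1/8·π_0 + 1/4·π_1 + 1/8·π_2 + 1/8·π_3 + 1/8·π_4 + 1/8·π_5
  π_2 = 1/4·π_0 + 1/8·π_1 + 1/8·π_2 + 1/4·π_3 + 1/8·π_4 + 1/8·π_5
  π_3 = 1/8·π_0 + 1/4·π_1 + 1/8·π_2 + 1/8·π_3 + 1/8·π_4 + 1/4·π_5
  π_4 = 1/8·π_0 + 1/8·π_1 + 1/8·π_2 + 1/4·π_3 + 1/4·π_4 + 1/8·π_5
  normalize: π_0 + π_1 + π_2 + π_3 + π_4 + π_5 = 1
Solving the linear system gives exactly π = [673/3519, 1/7, 596/3519, 64/391, 65/391, 456/2737].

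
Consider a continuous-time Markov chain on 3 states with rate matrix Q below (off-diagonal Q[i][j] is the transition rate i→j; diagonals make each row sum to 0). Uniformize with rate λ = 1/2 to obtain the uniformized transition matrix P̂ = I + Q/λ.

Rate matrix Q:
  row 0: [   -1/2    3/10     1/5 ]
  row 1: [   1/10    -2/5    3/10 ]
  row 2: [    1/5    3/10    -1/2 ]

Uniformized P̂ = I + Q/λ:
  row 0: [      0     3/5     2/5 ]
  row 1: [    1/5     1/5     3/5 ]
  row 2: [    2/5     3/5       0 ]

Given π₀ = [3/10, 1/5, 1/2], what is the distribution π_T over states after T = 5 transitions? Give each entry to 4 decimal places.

t=0: π = [0.3000, 0.2000, 0.5000]
t=1: π = [0.2400, 0.5200, 0.2400]
t=2: π = [0.2000, 0.3920, 0.4080]
t=3: π = [0.2416, 0.4432, 0.3152]
t=4: π = [0.2147, 0.4227, 0.3626]
t=5: π = [0.2296, 0.4309, 0.3395]

π = [0.2296, 0.4309, 0.3395]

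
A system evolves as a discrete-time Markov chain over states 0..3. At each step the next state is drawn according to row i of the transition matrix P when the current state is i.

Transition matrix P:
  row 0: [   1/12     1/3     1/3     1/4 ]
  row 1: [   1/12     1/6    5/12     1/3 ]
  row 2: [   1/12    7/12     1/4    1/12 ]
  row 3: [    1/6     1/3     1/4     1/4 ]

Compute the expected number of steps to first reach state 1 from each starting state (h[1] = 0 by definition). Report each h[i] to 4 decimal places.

First-step conditioning: h[1] = 0; for i ≠ 1, h[i] = 1 + Σ_k P[i][k]·h[k].
  h[0] = 1 + 1/12·h[0] + 1/3·h[2] + 1/4·h[3]
  h[2] = 1 + 1/12·h[0] + 1/4·h[2] + 1/12·h[3]
  h[3] = 1 + 1/6·h[0] + 1/4·h[2] + 1/4·h[3]
Solving the 3×3 linear system over states ≠ 1 gives exactly h = [1848/751, 0, 1416/751, 1884/751] (h[1] = 0 is the target).

h = [2.4607, 0.0000, 1.8855, 2.5087]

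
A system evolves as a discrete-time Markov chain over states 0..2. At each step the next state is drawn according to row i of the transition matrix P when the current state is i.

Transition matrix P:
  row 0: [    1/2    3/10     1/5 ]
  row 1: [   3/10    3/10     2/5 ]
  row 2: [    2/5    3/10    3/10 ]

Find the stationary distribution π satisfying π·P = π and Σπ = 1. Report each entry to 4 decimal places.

Balance equations π_j = Σ_i π_i·P[i][j]:
  π_0 = 1/2·π_0 + 3/10·π_1 + 2/5·π_2
  π_1 = 3/10·π_0 + 3/10·π_1 + 3/10·π_2
  normalize: π_0 + π_1 + π_2 = 1
Solving the linear system gives exactly π = [37/90, 3/10, 13/45].

π = [0.4111, 0.3000, 0.2889]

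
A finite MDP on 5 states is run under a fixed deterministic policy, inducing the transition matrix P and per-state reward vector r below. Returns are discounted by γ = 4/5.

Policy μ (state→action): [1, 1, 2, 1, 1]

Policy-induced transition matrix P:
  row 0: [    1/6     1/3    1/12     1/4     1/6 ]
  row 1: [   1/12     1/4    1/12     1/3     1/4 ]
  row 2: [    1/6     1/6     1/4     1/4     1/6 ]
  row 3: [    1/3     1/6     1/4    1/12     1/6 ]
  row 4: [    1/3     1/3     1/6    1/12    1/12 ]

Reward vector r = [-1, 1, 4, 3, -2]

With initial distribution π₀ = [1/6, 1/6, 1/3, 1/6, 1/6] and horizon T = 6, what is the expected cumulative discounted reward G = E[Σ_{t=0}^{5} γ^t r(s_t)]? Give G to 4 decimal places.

t=0: π = [0.1667, 0.1667, 0.3333, 0.1667, 0.1667], E[r] = 1.5000, γ^t·E[r] = 1.500000, running G = 1.500000
t=1: π = [0.2083, 0.2361, 0.1806, 0.2083, 0.1667], E[r] = 1.0417, γ^t·E[r] = 0.833333, running G = 2.333333
t=2: π = [0.2095, 0.2488, 0.1620, 0.2072, 0.1725], E[r] = 0.9641, γ^t·E[r] = 0.617037, running G = 2.950370
t=3: π = [0.2092, 0.2511, 0.1592, 0.2075, 0.1730], E[r] = 0.9552, γ^t·E[r] = 0.489037, running G = 3.439407
t=4: π = [0.2092, 0.2513, 0.1589, 0.2075, 0.1732], E[r] = 0.9538, γ^t·E[r] = 0.390673, running G = 3.830081
t=5: π = [0.2092, 0.2513, 0.1588, 0.2075, 0.1732], E[r] = 0.9536, γ^t·E[r] = 0.312475, running G = 4.142555

G = 4.1426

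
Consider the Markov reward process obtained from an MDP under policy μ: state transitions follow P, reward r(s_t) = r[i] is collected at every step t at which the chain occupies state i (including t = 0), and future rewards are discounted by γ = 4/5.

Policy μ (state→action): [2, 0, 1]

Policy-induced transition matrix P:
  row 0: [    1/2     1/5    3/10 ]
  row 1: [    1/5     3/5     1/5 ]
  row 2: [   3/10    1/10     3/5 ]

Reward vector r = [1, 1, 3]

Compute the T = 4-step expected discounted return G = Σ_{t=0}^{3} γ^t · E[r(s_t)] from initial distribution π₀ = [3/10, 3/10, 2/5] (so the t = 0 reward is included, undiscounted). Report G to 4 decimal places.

G = 5.2727

t=0: π = [0.3000, 0.3000, 0.4000], E[r] = 1.8000, γ^t·E[r] = 1.800000, running G = 1.800000
t=1: π = [0.3300, 0.2800, 0.3900], E[r] = 1.7800, γ^t·E[r] = 1.424000, running G = 3.224000
t=2: π = [0.3380, 0.2730, 0.3890], E[r] = 1.7780, γ^t·E[r] = 1.137920, running G = 4.361920
t=3: π = [0.3403, 0.2703, 0.3894], E[r] = 1.7788, γ^t·E[r] = 0.910746, running G = 5.272666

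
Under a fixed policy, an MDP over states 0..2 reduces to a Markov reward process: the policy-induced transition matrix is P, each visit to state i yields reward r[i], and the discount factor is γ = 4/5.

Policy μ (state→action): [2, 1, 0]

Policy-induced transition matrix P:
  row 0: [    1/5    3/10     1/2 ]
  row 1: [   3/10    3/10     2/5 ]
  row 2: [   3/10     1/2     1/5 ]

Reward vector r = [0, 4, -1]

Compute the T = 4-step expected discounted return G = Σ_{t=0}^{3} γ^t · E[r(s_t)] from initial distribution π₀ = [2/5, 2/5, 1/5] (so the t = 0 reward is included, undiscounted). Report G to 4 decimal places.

t=0: π = [0.4000, 0.4000, 0.2000], E[r] = 1.4000, γ^t·E[r] = 1.400000, running G = 1.400000
t=1: π = [0.2600, 0.3400, 0.4000], E[r] = 0.9600, γ^t·E[r] = 0.768000, running G = 2.168000
t=2: π = [0.2740, 0.3800, 0.3460], E[r] = 1.1740, γ^t·E[r] = 0.751360, running G = 2.919360
t=3: π = [0.2726, 0.3692, 0.3582], E[r] = 1.1186, γ^t·E[r] = 0.572723, running G = 3.492083

G = 3.4921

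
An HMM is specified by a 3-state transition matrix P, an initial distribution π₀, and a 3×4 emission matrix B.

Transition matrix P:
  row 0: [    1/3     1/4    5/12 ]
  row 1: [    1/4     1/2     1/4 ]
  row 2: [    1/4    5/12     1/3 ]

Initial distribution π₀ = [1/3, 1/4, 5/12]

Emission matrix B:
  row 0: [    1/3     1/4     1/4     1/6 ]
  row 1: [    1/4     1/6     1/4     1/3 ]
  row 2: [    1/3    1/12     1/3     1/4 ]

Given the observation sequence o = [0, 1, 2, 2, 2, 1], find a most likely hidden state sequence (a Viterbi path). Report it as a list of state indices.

t=0: δ = [1.111e-01, 6.250e-02, 1.389e-01]  (obs o_0=0)
t=1: δ = [9.259e-03, 9.645e-03, 3.858e-03]  ψ = [0, 2, 0]  (obs o_1=1)
t=2: δ = [7.716e-04, 1.206e-03, 1.286e-03]  ψ = [0, 1, 0]  (obs o_2=2)
t=3: δ = [8.038e-05, 1.507e-04, 1.429e-04]  ψ = [2, 1, 2]  (obs o_3=2)
t=4: δ = [9.419e-06, 1.884e-05, 1.588e-05]  ψ = [1, 1, 2]  (obs o_4=2)
t=5: δ = [1.177e-06, 1.570e-06, 4.410e-07]  ψ = [1, 1, 2]  (obs o_5=1)
backtrack: best end state = 1; path = [2, 1, 1, 1, 1, 1]

path = [2, 1, 1, 1, 1, 1]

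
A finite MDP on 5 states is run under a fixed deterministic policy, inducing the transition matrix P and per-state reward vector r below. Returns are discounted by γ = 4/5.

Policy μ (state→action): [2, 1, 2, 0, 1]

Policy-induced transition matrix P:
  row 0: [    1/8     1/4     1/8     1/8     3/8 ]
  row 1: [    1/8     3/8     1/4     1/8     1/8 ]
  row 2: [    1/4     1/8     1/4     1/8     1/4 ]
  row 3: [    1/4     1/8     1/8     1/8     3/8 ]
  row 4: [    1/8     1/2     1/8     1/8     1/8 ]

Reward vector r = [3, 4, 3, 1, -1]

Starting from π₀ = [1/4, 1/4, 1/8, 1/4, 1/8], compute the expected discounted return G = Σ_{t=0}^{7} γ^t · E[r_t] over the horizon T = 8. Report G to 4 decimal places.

t=0: π = [0.2500, 0.2500, 0.1250, 0.2500, 0.1250], E[r] = 2.2500, γ^t·E[r] = 2.250000, running G = 2.250000
t=1: π = [0.1719, 0.2656, 0.1719, 0.1250, 0.2656], E[r] = 1.9531, γ^t·E[r] = 1.562500, running G = 3.812500
t=2: π = [0.1621, 0.3125, 0.1797, 0.1250, 0.2207], E[r] = 2.1797, γ^t·E[r] = 1.395000, running G = 5.207500
t=3: π = [0.1631, 0.3062, 0.1865, 0.1250, 0.2192], E[r] = 2.1792, γ^t·E[r] = 1.115750, running G = 6.323250
t=4: π = [0.1639, 0.3041, 0.1866, 0.1250, 0.2203], E[r] = 2.1728, γ^t·E[r] = 0.889975, running G = 7.213225
t=5: π = [0.1639, 0.3042, 0.1863, 0.1250, 0.2206], E[r] = 2.1719, γ^t·E[r] = 0.711695, running G = 7.924920
t=6: π = [0.1639, 0.3042, 0.1863, 0.1250, 0.2205], E[r] = 2.1721, γ^t·E[r] = 0.569409, running G = 8.494329
t=7: π = [0.1639, 0.3042, 0.1863, 0.1250, 0.2205], E[r] = 2.1722, γ^t·E[r] = 0.455538, running G = 8.949867

G = 8.9499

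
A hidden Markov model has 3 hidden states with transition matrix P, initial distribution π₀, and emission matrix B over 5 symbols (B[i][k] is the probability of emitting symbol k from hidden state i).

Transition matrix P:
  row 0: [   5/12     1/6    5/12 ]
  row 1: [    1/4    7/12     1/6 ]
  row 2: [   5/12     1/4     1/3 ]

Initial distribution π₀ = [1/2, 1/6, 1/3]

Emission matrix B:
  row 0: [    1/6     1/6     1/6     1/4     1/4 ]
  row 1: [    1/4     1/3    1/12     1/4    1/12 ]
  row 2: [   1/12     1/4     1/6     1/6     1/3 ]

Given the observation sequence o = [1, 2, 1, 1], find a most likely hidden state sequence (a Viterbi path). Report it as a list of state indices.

path = [1, 1, 1, 1]

t=0: δ = [8.333e-02, 5.556e-02, 8.333e-02]  (obs o_0=1)
t=1: δ = [5.787e-03, 2.701e-03, 5.787e-03]  ψ = [0, 1, 0]  (obs o_1=2)
t=2: δ = [4.019e-04, 5.251e-04, 6.028e-04]  ψ = [0, 1, 0]  (obs o_2=1)
t=3: δ = [4.186e-05, 1.021e-04, 5.023e-05]  ψ = [2, 1, 2]  (obs o_3=1)
backtrack: best end state = 1; path = [1, 1, 1, 1]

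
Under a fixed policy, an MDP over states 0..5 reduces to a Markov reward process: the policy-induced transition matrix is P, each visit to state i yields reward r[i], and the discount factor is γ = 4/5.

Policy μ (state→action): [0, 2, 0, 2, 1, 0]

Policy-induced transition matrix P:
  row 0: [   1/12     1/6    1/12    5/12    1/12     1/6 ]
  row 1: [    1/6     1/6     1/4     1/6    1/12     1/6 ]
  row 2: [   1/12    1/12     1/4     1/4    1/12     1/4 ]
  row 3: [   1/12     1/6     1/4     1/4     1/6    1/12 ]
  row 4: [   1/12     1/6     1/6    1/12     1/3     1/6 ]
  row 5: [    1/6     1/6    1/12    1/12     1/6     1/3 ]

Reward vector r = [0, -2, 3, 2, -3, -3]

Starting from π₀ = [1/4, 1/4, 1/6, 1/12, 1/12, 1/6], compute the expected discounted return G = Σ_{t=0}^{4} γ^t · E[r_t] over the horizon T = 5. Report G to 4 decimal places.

G = -1.4451

t=0: π = [0.2500, 0.2500, 0.1667, 0.0833, 0.0833, 0.1667], E[r] = -0.5833, γ^t·E[r] = -0.583333, running G = -0.583333
t=1: π = [0.1181, 0.1528, 0.1736, 0.2292, 0.1250, 0.2014], E[r] = -0.3056, γ^t·E[r] = -0.244444, running G = -0.827778
t=2: π = [0.1128, 0.1522, 0.1863, 0.2025, 0.1505, 0.1956], E[r] = -0.3785, γ^t·E[r] = -0.242222, running G = -1.070000
t=3: π = [0.1123, 0.1511, 0.1861, 0.1984, 0.1541, 0.1979], E[r] = -0.4034, γ^t·E[r] = -0.206519, running G = -1.276519
t=4: π = [0.1124, 0.1512, 0.1855, 0.1975, 0.1549, 0.1986], E[r] = -0.4116, γ^t·E[r] = -0.168599, running G = -1.445118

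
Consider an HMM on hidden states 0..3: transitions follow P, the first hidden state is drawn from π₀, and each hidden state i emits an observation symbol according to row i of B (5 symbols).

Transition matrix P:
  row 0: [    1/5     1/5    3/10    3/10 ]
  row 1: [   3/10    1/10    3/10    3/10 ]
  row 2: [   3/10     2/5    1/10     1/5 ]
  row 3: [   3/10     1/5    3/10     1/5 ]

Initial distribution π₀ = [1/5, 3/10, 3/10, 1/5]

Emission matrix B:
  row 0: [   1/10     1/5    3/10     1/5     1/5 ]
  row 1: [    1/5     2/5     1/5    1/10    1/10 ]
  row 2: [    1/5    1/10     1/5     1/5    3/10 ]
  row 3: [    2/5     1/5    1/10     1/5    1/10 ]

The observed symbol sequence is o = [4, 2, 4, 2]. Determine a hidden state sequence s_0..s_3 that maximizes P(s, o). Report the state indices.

path = [2, 0, 2, 0]

t=0: δ = [4.000e-02, 3.000e-02, 9.000e-02, 2.000e-02]  (obs o_0=4)
t=1: δ = [8.100e-03, 7.200e-03, 2.400e-03, 1.800e-03]  ψ = [2, 2, 0, 2]  (obs o_1=2)
t=2: δ = [4.320e-04, 1.620e-04, 7.290e-04, 2.430e-04]  ψ = [1, 0, 0, 0]  (obs o_2=4)
t=3: δ = [6.561e-05, 5.832e-05, 2.592e-05, 1.458e-05]  ψ = [2, 2, 0, 2]  (obs o_3=2)
backtrack: best end state = 0; path = [2, 0, 2, 0]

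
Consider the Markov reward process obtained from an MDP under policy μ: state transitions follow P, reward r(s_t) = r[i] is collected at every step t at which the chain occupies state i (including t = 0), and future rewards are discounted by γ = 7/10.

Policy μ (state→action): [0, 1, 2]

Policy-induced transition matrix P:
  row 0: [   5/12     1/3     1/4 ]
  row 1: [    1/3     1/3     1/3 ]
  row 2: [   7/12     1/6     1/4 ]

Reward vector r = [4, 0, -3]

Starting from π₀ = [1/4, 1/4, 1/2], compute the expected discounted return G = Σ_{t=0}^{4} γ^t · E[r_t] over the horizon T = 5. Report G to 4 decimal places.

G = 1.2814

t=0: π = [0.2500, 0.2500, 0.5000], E[r] = -0.5000, γ^t·E[r] = -0.500000, running G = -0.500000
t=1: π = [0.4792, 0.2500, 0.2708], E[r] = 1.1042, γ^t·E[r] = 0.772917, running G = 0.272917
t=2: π = [0.4410, 0.2882, 0.2708], E[r] = 0.9514, γ^t·E[r] = 0.466181, running G = 0.739097
t=3: π = [0.4378, 0.2882, 0.2740], E[r] = 0.9291, γ^t·E[r] = 0.318684, running G = 1.057782
t=4: π = [0.4383, 0.2877, 0.2740], E[r] = 0.9312, γ^t·E[r] = 0.223588, running G = 1.281370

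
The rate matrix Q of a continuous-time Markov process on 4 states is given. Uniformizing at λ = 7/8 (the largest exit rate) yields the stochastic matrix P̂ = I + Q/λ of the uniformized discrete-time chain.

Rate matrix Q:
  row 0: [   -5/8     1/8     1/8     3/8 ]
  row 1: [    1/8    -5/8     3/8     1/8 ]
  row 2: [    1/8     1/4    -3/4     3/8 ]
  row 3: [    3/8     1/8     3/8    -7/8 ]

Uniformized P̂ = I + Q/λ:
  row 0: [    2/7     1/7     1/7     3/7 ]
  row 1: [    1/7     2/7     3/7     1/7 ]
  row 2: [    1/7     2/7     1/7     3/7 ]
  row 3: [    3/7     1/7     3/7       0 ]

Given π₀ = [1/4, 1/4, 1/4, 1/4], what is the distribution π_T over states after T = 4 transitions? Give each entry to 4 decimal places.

t=0: π = [0.2500, 0.2500, 0.2500, 0.2500]
t=1: π = [0.2500, 0.2143, 0.2857, 0.2500]
t=2: π = [0.2500, 0.2143, 0.2755, 0.2602]
t=3: π = [0.2529, 0.2128, 0.2784, 0.2558]
t=4: π = [0.2521, 0.2130, 0.2768, 0.2581]

π = [0.2521, 0.2130, 0.2768, 0.2581]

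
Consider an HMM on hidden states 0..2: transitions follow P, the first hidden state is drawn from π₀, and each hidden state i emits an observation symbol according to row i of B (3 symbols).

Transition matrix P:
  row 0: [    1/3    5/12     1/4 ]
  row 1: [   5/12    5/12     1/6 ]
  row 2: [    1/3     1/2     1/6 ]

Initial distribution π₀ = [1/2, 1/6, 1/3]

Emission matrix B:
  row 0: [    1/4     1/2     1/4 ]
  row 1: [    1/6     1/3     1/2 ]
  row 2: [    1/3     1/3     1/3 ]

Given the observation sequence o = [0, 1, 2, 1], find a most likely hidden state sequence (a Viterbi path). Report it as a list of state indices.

path = [0, 0, 1, 0]

t=0: δ = [1.250e-01, 2.778e-02, 1.111e-01]  (obs o_0=0)
t=1: δ = [2.083e-02, 1.852e-02, 1.042e-02]  ψ = [0, 2, 0]  (obs o_1=1)
t=2: δ = [1.929e-03, 4.340e-03, 1.736e-03]  ψ = [1, 0, 0]  (obs o_2=2)
t=3: δ = [9.042e-04, 6.028e-04, 2.411e-04]  ψ = [1, 1, 1]  (obs o_3=1)
backtrack: best end state = 0; path = [0, 0, 1, 0]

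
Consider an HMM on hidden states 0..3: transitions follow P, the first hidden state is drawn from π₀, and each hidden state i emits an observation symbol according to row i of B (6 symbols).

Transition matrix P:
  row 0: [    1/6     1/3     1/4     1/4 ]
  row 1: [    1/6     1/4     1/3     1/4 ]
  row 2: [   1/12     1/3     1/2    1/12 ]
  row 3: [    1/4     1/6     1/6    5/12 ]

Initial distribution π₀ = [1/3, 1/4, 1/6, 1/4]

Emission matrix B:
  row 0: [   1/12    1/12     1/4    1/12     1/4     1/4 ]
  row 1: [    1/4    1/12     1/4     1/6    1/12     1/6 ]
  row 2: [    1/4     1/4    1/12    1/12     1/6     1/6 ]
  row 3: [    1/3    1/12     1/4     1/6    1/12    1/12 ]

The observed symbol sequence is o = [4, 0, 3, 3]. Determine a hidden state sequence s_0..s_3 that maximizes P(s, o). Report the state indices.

path = [0, 3, 3, 3]

t=0: δ = [8.333e-02, 2.083e-02, 2.778e-02, 2.083e-02]  (obs o_0=4)
t=1: δ = [1.157e-03, 6.944e-03, 5.208e-03, 6.944e-03]  ψ = [0, 0, 0, 0]  (obs o_1=0)
t=2: δ = [1.447e-04, 2.894e-04, 2.170e-04, 4.823e-04]  ψ = [3, 1, 2, 3]  (obs o_2=3)
t=3: δ = [1.005e-05, 1.340e-05, 9.042e-06, 3.349e-05]  ψ = [3, 3, 2, 3]  (obs o_3=3)
backtrack: best end state = 3; path = [0, 3, 3, 3]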